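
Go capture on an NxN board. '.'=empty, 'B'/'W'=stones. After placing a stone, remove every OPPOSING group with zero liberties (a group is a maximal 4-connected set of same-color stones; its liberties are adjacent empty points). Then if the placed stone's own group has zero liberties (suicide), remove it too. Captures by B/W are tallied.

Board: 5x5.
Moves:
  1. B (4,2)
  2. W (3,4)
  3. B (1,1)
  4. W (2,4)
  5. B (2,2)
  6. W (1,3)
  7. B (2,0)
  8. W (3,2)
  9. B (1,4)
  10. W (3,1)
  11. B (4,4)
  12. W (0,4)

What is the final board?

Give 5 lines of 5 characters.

Move 1: B@(4,2) -> caps B=0 W=0
Move 2: W@(3,4) -> caps B=0 W=0
Move 3: B@(1,1) -> caps B=0 W=0
Move 4: W@(2,4) -> caps B=0 W=0
Move 5: B@(2,2) -> caps B=0 W=0
Move 6: W@(1,3) -> caps B=0 W=0
Move 7: B@(2,0) -> caps B=0 W=0
Move 8: W@(3,2) -> caps B=0 W=0
Move 9: B@(1,4) -> caps B=0 W=0
Move 10: W@(3,1) -> caps B=0 W=0
Move 11: B@(4,4) -> caps B=0 W=0
Move 12: W@(0,4) -> caps B=0 W=1

Answer: ....W
.B.W.
B.B.W
.WW.W
..B.B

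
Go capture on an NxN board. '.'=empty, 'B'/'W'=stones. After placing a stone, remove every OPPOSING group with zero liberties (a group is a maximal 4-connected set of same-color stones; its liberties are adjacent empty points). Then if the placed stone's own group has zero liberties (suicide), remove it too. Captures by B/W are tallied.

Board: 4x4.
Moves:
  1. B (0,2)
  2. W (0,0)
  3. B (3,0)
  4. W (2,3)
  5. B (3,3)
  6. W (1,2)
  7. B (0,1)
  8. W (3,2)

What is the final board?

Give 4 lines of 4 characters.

Answer: WBB.
..W.
...W
B.W.

Derivation:
Move 1: B@(0,2) -> caps B=0 W=0
Move 2: W@(0,0) -> caps B=0 W=0
Move 3: B@(3,0) -> caps B=0 W=0
Move 4: W@(2,3) -> caps B=0 W=0
Move 5: B@(3,3) -> caps B=0 W=0
Move 6: W@(1,2) -> caps B=0 W=0
Move 7: B@(0,1) -> caps B=0 W=0
Move 8: W@(3,2) -> caps B=0 W=1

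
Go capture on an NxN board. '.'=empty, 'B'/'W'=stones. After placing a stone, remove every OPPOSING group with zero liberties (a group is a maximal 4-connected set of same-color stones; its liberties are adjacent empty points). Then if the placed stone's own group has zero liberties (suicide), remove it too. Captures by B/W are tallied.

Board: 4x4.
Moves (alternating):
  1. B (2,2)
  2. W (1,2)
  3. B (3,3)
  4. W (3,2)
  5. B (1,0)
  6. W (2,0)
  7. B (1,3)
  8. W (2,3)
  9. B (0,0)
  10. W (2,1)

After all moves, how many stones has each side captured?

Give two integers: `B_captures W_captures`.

Move 1: B@(2,2) -> caps B=0 W=0
Move 2: W@(1,2) -> caps B=0 W=0
Move 3: B@(3,3) -> caps B=0 W=0
Move 4: W@(3,2) -> caps B=0 W=0
Move 5: B@(1,0) -> caps B=0 W=0
Move 6: W@(2,0) -> caps B=0 W=0
Move 7: B@(1,3) -> caps B=0 W=0
Move 8: W@(2,3) -> caps B=0 W=1
Move 9: B@(0,0) -> caps B=0 W=1
Move 10: W@(2,1) -> caps B=0 W=2

Answer: 0 2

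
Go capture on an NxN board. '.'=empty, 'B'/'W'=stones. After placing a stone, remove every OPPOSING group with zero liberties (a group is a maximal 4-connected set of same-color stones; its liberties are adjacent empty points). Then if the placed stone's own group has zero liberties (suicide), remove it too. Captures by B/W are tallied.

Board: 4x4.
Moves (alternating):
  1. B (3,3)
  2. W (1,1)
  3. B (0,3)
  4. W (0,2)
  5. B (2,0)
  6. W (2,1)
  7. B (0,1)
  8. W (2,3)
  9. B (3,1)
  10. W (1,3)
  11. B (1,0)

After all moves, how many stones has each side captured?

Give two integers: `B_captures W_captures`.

Answer: 0 1

Derivation:
Move 1: B@(3,3) -> caps B=0 W=0
Move 2: W@(1,1) -> caps B=0 W=0
Move 3: B@(0,3) -> caps B=0 W=0
Move 4: W@(0,2) -> caps B=0 W=0
Move 5: B@(2,0) -> caps B=0 W=0
Move 6: W@(2,1) -> caps B=0 W=0
Move 7: B@(0,1) -> caps B=0 W=0
Move 8: W@(2,3) -> caps B=0 W=0
Move 9: B@(3,1) -> caps B=0 W=0
Move 10: W@(1,3) -> caps B=0 W=1
Move 11: B@(1,0) -> caps B=0 W=1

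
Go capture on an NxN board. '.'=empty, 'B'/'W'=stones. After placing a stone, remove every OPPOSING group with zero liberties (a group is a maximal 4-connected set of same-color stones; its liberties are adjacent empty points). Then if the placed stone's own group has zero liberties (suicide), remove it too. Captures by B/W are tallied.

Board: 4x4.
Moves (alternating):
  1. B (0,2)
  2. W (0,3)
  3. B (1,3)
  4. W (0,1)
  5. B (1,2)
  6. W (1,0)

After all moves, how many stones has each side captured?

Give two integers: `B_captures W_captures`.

Answer: 1 0

Derivation:
Move 1: B@(0,2) -> caps B=0 W=0
Move 2: W@(0,3) -> caps B=0 W=0
Move 3: B@(1,3) -> caps B=1 W=0
Move 4: W@(0,1) -> caps B=1 W=0
Move 5: B@(1,2) -> caps B=1 W=0
Move 6: W@(1,0) -> caps B=1 W=0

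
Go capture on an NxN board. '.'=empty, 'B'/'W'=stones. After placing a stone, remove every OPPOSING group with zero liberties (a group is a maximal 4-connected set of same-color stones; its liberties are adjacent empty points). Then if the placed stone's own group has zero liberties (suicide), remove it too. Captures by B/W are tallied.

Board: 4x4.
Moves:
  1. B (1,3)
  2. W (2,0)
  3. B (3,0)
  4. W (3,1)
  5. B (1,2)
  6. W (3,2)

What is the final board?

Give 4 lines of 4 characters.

Move 1: B@(1,3) -> caps B=0 W=0
Move 2: W@(2,0) -> caps B=0 W=0
Move 3: B@(3,0) -> caps B=0 W=0
Move 4: W@(3,1) -> caps B=0 W=1
Move 5: B@(1,2) -> caps B=0 W=1
Move 6: W@(3,2) -> caps B=0 W=1

Answer: ....
..BB
W...
.WW.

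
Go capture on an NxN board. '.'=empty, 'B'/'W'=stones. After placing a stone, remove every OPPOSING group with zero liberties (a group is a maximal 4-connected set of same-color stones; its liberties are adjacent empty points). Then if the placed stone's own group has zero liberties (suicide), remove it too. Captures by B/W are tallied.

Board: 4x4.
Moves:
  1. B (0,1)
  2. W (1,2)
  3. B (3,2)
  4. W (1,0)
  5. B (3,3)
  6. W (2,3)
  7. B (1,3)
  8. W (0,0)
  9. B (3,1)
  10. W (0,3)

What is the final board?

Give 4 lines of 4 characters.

Move 1: B@(0,1) -> caps B=0 W=0
Move 2: W@(1,2) -> caps B=0 W=0
Move 3: B@(3,2) -> caps B=0 W=0
Move 4: W@(1,0) -> caps B=0 W=0
Move 5: B@(3,3) -> caps B=0 W=0
Move 6: W@(2,3) -> caps B=0 W=0
Move 7: B@(1,3) -> caps B=0 W=0
Move 8: W@(0,0) -> caps B=0 W=0
Move 9: B@(3,1) -> caps B=0 W=0
Move 10: W@(0,3) -> caps B=0 W=1

Answer: WB.W
W.W.
...W
.BBB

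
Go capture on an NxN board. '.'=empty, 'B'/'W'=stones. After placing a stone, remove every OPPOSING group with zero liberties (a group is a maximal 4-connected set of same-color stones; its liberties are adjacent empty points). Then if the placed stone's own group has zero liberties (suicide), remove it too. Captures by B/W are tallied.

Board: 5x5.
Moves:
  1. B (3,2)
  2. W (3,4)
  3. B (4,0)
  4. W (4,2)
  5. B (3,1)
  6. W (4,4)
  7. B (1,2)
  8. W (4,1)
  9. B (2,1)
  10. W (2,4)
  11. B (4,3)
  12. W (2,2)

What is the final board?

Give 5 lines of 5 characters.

Answer: .....
..B..
.BW.W
.BB.W
B..BW

Derivation:
Move 1: B@(3,2) -> caps B=0 W=0
Move 2: W@(3,4) -> caps B=0 W=0
Move 3: B@(4,0) -> caps B=0 W=0
Move 4: W@(4,2) -> caps B=0 W=0
Move 5: B@(3,1) -> caps B=0 W=0
Move 6: W@(4,4) -> caps B=0 W=0
Move 7: B@(1,2) -> caps B=0 W=0
Move 8: W@(4,1) -> caps B=0 W=0
Move 9: B@(2,1) -> caps B=0 W=0
Move 10: W@(2,4) -> caps B=0 W=0
Move 11: B@(4,3) -> caps B=2 W=0
Move 12: W@(2,2) -> caps B=2 W=0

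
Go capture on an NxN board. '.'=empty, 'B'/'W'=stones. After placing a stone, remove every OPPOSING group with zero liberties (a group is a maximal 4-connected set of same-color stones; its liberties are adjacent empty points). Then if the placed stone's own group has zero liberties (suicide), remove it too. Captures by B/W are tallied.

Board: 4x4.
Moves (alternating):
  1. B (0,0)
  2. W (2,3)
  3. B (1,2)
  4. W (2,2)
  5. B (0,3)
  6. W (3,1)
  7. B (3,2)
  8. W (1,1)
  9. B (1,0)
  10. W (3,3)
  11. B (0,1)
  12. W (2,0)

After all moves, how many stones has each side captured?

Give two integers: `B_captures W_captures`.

Answer: 0 1

Derivation:
Move 1: B@(0,0) -> caps B=0 W=0
Move 2: W@(2,3) -> caps B=0 W=0
Move 3: B@(1,2) -> caps B=0 W=0
Move 4: W@(2,2) -> caps B=0 W=0
Move 5: B@(0,3) -> caps B=0 W=0
Move 6: W@(3,1) -> caps B=0 W=0
Move 7: B@(3,2) -> caps B=0 W=0
Move 8: W@(1,1) -> caps B=0 W=0
Move 9: B@(1,0) -> caps B=0 W=0
Move 10: W@(3,3) -> caps B=0 W=1
Move 11: B@(0,1) -> caps B=0 W=1
Move 12: W@(2,0) -> caps B=0 W=1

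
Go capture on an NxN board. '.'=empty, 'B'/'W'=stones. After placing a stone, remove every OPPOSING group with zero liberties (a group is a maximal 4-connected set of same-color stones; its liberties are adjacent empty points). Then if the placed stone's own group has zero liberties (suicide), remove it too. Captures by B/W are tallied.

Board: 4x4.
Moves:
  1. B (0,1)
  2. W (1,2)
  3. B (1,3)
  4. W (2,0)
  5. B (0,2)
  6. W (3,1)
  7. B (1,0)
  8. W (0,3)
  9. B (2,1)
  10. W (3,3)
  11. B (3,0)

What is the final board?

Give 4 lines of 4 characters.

Answer: .BB.
B.WB
.B..
BW.W

Derivation:
Move 1: B@(0,1) -> caps B=0 W=0
Move 2: W@(1,2) -> caps B=0 W=0
Move 3: B@(1,3) -> caps B=0 W=0
Move 4: W@(2,0) -> caps B=0 W=0
Move 5: B@(0,2) -> caps B=0 W=0
Move 6: W@(3,1) -> caps B=0 W=0
Move 7: B@(1,0) -> caps B=0 W=0
Move 8: W@(0,3) -> caps B=0 W=0
Move 9: B@(2,1) -> caps B=0 W=0
Move 10: W@(3,3) -> caps B=0 W=0
Move 11: B@(3,0) -> caps B=1 W=0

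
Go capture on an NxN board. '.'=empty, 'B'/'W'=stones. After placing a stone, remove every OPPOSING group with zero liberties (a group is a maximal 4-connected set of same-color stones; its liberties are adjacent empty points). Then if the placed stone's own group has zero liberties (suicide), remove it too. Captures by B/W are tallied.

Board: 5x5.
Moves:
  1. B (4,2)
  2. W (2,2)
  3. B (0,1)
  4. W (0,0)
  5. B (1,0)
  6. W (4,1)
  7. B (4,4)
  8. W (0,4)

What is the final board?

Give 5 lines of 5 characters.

Answer: .B..W
B....
..W..
.....
.WB.B

Derivation:
Move 1: B@(4,2) -> caps B=0 W=0
Move 2: W@(2,2) -> caps B=0 W=0
Move 3: B@(0,1) -> caps B=0 W=0
Move 4: W@(0,0) -> caps B=0 W=0
Move 5: B@(1,0) -> caps B=1 W=0
Move 6: W@(4,1) -> caps B=1 W=0
Move 7: B@(4,4) -> caps B=1 W=0
Move 8: W@(0,4) -> caps B=1 W=0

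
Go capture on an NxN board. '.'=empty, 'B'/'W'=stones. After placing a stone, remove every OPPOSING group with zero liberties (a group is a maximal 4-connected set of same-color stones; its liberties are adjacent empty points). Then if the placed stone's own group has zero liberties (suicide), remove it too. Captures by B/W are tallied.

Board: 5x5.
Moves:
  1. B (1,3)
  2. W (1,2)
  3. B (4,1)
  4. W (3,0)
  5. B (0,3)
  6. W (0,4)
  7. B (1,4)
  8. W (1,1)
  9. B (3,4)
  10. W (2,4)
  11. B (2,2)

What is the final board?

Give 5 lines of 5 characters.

Move 1: B@(1,3) -> caps B=0 W=0
Move 2: W@(1,2) -> caps B=0 W=0
Move 3: B@(4,1) -> caps B=0 W=0
Move 4: W@(3,0) -> caps B=0 W=0
Move 5: B@(0,3) -> caps B=0 W=0
Move 6: W@(0,4) -> caps B=0 W=0
Move 7: B@(1,4) -> caps B=1 W=0
Move 8: W@(1,1) -> caps B=1 W=0
Move 9: B@(3,4) -> caps B=1 W=0
Move 10: W@(2,4) -> caps B=1 W=0
Move 11: B@(2,2) -> caps B=1 W=0

Answer: ...B.
.WWBB
..B.W
W...B
.B...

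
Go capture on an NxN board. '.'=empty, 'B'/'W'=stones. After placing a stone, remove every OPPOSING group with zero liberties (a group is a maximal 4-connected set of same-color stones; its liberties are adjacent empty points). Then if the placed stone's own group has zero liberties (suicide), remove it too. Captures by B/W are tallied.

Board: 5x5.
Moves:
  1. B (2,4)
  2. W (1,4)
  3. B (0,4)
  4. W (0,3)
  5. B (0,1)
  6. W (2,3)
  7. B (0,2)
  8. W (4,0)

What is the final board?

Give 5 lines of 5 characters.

Answer: .BBW.
....W
...WB
.....
W....

Derivation:
Move 1: B@(2,4) -> caps B=0 W=0
Move 2: W@(1,4) -> caps B=0 W=0
Move 3: B@(0,4) -> caps B=0 W=0
Move 4: W@(0,3) -> caps B=0 W=1
Move 5: B@(0,1) -> caps B=0 W=1
Move 6: W@(2,3) -> caps B=0 W=1
Move 7: B@(0,2) -> caps B=0 W=1
Move 8: W@(4,0) -> caps B=0 W=1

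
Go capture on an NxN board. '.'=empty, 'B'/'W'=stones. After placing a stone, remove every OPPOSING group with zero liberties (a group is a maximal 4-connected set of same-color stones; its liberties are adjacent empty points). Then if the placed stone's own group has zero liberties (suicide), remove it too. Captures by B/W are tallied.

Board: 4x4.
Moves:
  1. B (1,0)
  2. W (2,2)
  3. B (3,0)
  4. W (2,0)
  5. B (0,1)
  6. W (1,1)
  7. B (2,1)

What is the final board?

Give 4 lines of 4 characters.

Move 1: B@(1,0) -> caps B=0 W=0
Move 2: W@(2,2) -> caps B=0 W=0
Move 3: B@(3,0) -> caps B=0 W=0
Move 4: W@(2,0) -> caps B=0 W=0
Move 5: B@(0,1) -> caps B=0 W=0
Move 6: W@(1,1) -> caps B=0 W=0
Move 7: B@(2,1) -> caps B=1 W=0

Answer: .B..
BW..
.BW.
B...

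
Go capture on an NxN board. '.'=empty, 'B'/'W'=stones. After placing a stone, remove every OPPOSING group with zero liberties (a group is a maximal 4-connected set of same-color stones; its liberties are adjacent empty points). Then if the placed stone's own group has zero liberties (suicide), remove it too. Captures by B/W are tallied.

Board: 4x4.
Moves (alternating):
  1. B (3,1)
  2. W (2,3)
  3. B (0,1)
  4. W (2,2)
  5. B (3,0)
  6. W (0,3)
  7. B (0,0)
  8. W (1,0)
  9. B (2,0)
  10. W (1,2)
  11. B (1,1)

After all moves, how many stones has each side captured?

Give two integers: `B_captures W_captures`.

Move 1: B@(3,1) -> caps B=0 W=0
Move 2: W@(2,3) -> caps B=0 W=0
Move 3: B@(0,1) -> caps B=0 W=0
Move 4: W@(2,2) -> caps B=0 W=0
Move 5: B@(3,0) -> caps B=0 W=0
Move 6: W@(0,3) -> caps B=0 W=0
Move 7: B@(0,0) -> caps B=0 W=0
Move 8: W@(1,0) -> caps B=0 W=0
Move 9: B@(2,0) -> caps B=0 W=0
Move 10: W@(1,2) -> caps B=0 W=0
Move 11: B@(1,1) -> caps B=1 W=0

Answer: 1 0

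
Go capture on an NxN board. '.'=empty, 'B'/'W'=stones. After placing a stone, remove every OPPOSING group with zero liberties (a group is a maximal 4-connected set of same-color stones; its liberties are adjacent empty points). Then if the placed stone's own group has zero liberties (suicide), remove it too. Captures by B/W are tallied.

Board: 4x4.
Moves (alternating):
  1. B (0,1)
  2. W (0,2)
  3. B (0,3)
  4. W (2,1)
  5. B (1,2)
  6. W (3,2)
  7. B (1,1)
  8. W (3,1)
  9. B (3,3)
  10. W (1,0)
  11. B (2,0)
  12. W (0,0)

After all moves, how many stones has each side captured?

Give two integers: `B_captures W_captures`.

Move 1: B@(0,1) -> caps B=0 W=0
Move 2: W@(0,2) -> caps B=0 W=0
Move 3: B@(0,3) -> caps B=0 W=0
Move 4: W@(2,1) -> caps B=0 W=0
Move 5: B@(1,2) -> caps B=1 W=0
Move 6: W@(3,2) -> caps B=1 W=0
Move 7: B@(1,1) -> caps B=1 W=0
Move 8: W@(3,1) -> caps B=1 W=0
Move 9: B@(3,3) -> caps B=1 W=0
Move 10: W@(1,0) -> caps B=1 W=0
Move 11: B@(2,0) -> caps B=1 W=0
Move 12: W@(0,0) -> caps B=1 W=0

Answer: 1 0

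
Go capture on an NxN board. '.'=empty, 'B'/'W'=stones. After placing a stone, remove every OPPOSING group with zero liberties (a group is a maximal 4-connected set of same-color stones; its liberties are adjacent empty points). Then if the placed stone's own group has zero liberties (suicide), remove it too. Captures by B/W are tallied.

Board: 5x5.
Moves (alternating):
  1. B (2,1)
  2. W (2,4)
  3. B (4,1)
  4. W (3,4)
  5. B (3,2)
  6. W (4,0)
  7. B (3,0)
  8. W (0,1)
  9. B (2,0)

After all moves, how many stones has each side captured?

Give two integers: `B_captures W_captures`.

Move 1: B@(2,1) -> caps B=0 W=0
Move 2: W@(2,4) -> caps B=0 W=0
Move 3: B@(4,1) -> caps B=0 W=0
Move 4: W@(3,4) -> caps B=0 W=0
Move 5: B@(3,2) -> caps B=0 W=0
Move 6: W@(4,0) -> caps B=0 W=0
Move 7: B@(3,0) -> caps B=1 W=0
Move 8: W@(0,1) -> caps B=1 W=0
Move 9: B@(2,0) -> caps B=1 W=0

Answer: 1 0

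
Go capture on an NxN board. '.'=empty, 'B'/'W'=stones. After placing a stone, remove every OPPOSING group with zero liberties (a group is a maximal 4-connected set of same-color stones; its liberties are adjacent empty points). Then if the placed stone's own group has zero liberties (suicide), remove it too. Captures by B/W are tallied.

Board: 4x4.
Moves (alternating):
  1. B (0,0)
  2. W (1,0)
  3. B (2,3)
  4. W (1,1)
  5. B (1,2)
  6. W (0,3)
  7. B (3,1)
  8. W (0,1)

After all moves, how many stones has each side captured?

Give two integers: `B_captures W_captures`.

Move 1: B@(0,0) -> caps B=0 W=0
Move 2: W@(1,0) -> caps B=0 W=0
Move 3: B@(2,3) -> caps B=0 W=0
Move 4: W@(1,1) -> caps B=0 W=0
Move 5: B@(1,2) -> caps B=0 W=0
Move 6: W@(0,3) -> caps B=0 W=0
Move 7: B@(3,1) -> caps B=0 W=0
Move 8: W@(0,1) -> caps B=0 W=1

Answer: 0 1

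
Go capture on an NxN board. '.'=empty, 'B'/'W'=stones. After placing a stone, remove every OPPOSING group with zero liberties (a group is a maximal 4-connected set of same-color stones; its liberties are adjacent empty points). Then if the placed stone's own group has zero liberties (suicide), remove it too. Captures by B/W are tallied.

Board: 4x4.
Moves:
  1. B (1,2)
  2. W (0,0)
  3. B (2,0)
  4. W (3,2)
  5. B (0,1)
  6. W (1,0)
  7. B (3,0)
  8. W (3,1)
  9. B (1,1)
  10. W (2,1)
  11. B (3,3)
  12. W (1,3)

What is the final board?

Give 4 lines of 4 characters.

Move 1: B@(1,2) -> caps B=0 W=0
Move 2: W@(0,0) -> caps B=0 W=0
Move 3: B@(2,0) -> caps B=0 W=0
Move 4: W@(3,2) -> caps B=0 W=0
Move 5: B@(0,1) -> caps B=0 W=0
Move 6: W@(1,0) -> caps B=0 W=0
Move 7: B@(3,0) -> caps B=0 W=0
Move 8: W@(3,1) -> caps B=0 W=0
Move 9: B@(1,1) -> caps B=2 W=0
Move 10: W@(2,1) -> caps B=2 W=0
Move 11: B@(3,3) -> caps B=2 W=0
Move 12: W@(1,3) -> caps B=2 W=0

Answer: .B..
.BBW
BW..
BWWB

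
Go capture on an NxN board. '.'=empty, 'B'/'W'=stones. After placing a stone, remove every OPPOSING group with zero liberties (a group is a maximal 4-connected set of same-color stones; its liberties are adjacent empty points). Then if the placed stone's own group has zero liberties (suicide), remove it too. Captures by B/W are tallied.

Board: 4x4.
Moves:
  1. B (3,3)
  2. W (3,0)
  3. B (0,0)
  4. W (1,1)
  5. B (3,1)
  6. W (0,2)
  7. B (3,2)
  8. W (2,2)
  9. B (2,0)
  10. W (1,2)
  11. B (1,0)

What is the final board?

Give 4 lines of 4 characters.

Move 1: B@(3,3) -> caps B=0 W=0
Move 2: W@(3,0) -> caps B=0 W=0
Move 3: B@(0,0) -> caps B=0 W=0
Move 4: W@(1,1) -> caps B=0 W=0
Move 5: B@(3,1) -> caps B=0 W=0
Move 6: W@(0,2) -> caps B=0 W=0
Move 7: B@(3,2) -> caps B=0 W=0
Move 8: W@(2,2) -> caps B=0 W=0
Move 9: B@(2,0) -> caps B=1 W=0
Move 10: W@(1,2) -> caps B=1 W=0
Move 11: B@(1,0) -> caps B=1 W=0

Answer: B.W.
BWW.
B.W.
.BBB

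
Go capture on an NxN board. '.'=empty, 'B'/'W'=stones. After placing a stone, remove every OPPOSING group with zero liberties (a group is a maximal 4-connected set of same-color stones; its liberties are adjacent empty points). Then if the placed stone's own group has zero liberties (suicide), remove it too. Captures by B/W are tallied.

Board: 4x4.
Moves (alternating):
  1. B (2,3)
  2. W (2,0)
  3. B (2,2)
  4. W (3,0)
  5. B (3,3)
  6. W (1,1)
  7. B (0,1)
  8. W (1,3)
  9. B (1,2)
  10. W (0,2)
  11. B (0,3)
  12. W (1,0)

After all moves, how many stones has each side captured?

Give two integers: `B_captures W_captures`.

Move 1: B@(2,3) -> caps B=0 W=0
Move 2: W@(2,0) -> caps B=0 W=0
Move 3: B@(2,2) -> caps B=0 W=0
Move 4: W@(3,0) -> caps B=0 W=0
Move 5: B@(3,3) -> caps B=0 W=0
Move 6: W@(1,1) -> caps B=0 W=0
Move 7: B@(0,1) -> caps B=0 W=0
Move 8: W@(1,3) -> caps B=0 W=0
Move 9: B@(1,2) -> caps B=0 W=0
Move 10: W@(0,2) -> caps B=0 W=0
Move 11: B@(0,3) -> caps B=2 W=0
Move 12: W@(1,0) -> caps B=2 W=0

Answer: 2 0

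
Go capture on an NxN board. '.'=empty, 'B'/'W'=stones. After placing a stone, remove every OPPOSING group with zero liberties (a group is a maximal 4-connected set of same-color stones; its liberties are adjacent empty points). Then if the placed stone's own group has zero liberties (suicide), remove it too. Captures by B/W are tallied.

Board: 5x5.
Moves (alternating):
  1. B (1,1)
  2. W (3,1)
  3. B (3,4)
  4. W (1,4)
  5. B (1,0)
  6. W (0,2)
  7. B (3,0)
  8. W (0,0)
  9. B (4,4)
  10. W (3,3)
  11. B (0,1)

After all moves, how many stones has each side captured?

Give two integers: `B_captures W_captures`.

Move 1: B@(1,1) -> caps B=0 W=0
Move 2: W@(3,1) -> caps B=0 W=0
Move 3: B@(3,4) -> caps B=0 W=0
Move 4: W@(1,4) -> caps B=0 W=0
Move 5: B@(1,0) -> caps B=0 W=0
Move 6: W@(0,2) -> caps B=0 W=0
Move 7: B@(3,0) -> caps B=0 W=0
Move 8: W@(0,0) -> caps B=0 W=0
Move 9: B@(4,4) -> caps B=0 W=0
Move 10: W@(3,3) -> caps B=0 W=0
Move 11: B@(0,1) -> caps B=1 W=0

Answer: 1 0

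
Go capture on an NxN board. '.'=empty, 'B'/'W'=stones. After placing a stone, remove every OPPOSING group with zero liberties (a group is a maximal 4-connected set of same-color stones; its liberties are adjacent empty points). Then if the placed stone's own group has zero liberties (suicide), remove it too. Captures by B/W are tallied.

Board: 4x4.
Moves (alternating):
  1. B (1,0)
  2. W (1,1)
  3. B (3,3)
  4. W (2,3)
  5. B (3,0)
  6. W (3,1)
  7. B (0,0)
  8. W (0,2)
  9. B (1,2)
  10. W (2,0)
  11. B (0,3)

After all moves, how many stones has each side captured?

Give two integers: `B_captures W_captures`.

Move 1: B@(1,0) -> caps B=0 W=0
Move 2: W@(1,1) -> caps B=0 W=0
Move 3: B@(3,3) -> caps B=0 W=0
Move 4: W@(2,3) -> caps B=0 W=0
Move 5: B@(3,0) -> caps B=0 W=0
Move 6: W@(3,1) -> caps B=0 W=0
Move 7: B@(0,0) -> caps B=0 W=0
Move 8: W@(0,2) -> caps B=0 W=0
Move 9: B@(1,2) -> caps B=0 W=0
Move 10: W@(2,0) -> caps B=0 W=1
Move 11: B@(0,3) -> caps B=0 W=1

Answer: 0 1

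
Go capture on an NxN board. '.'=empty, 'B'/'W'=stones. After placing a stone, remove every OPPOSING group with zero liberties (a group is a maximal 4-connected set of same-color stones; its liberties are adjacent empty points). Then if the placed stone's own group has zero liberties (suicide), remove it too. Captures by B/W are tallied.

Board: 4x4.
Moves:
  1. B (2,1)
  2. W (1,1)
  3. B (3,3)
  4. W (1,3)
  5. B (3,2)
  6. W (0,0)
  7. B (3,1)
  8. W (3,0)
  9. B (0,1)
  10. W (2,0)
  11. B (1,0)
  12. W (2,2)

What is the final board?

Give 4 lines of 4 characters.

Move 1: B@(2,1) -> caps B=0 W=0
Move 2: W@(1,1) -> caps B=0 W=0
Move 3: B@(3,3) -> caps B=0 W=0
Move 4: W@(1,3) -> caps B=0 W=0
Move 5: B@(3,2) -> caps B=0 W=0
Move 6: W@(0,0) -> caps B=0 W=0
Move 7: B@(3,1) -> caps B=0 W=0
Move 8: W@(3,0) -> caps B=0 W=0
Move 9: B@(0,1) -> caps B=0 W=0
Move 10: W@(2,0) -> caps B=0 W=0
Move 11: B@(1,0) -> caps B=3 W=0
Move 12: W@(2,2) -> caps B=3 W=0

Answer: .B..
BW.W
.BW.
.BBB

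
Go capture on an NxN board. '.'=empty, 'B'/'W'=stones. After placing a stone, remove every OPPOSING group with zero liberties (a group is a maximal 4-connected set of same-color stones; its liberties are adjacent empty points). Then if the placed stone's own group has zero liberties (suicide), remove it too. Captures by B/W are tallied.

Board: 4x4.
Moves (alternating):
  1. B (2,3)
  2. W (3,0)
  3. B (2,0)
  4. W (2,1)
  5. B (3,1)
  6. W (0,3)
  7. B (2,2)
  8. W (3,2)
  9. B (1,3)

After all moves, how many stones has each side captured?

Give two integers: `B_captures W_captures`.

Move 1: B@(2,3) -> caps B=0 W=0
Move 2: W@(3,0) -> caps B=0 W=0
Move 3: B@(2,0) -> caps B=0 W=0
Move 4: W@(2,1) -> caps B=0 W=0
Move 5: B@(3,1) -> caps B=1 W=0
Move 6: W@(0,3) -> caps B=1 W=0
Move 7: B@(2,2) -> caps B=1 W=0
Move 8: W@(3,2) -> caps B=1 W=0
Move 9: B@(1,3) -> caps B=1 W=0

Answer: 1 0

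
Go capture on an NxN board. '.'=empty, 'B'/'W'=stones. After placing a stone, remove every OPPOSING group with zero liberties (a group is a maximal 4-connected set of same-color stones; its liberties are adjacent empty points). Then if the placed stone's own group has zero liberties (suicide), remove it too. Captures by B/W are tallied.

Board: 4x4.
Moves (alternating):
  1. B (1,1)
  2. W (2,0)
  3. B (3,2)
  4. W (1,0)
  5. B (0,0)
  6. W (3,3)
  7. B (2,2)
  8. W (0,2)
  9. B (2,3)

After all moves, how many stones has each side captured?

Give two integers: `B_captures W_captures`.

Move 1: B@(1,1) -> caps B=0 W=0
Move 2: W@(2,0) -> caps B=0 W=0
Move 3: B@(3,2) -> caps B=0 W=0
Move 4: W@(1,0) -> caps B=0 W=0
Move 5: B@(0,0) -> caps B=0 W=0
Move 6: W@(3,3) -> caps B=0 W=0
Move 7: B@(2,2) -> caps B=0 W=0
Move 8: W@(0,2) -> caps B=0 W=0
Move 9: B@(2,3) -> caps B=1 W=0

Answer: 1 0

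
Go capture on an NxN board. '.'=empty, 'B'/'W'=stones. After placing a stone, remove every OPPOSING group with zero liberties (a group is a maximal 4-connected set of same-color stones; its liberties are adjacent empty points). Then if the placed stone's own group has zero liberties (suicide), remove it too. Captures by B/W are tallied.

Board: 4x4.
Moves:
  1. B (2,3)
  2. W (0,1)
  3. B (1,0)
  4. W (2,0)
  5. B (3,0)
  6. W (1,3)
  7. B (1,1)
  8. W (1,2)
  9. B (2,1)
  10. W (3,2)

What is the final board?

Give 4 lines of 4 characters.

Move 1: B@(2,3) -> caps B=0 W=0
Move 2: W@(0,1) -> caps B=0 W=0
Move 3: B@(1,0) -> caps B=0 W=0
Move 4: W@(2,0) -> caps B=0 W=0
Move 5: B@(3,0) -> caps B=0 W=0
Move 6: W@(1,3) -> caps B=0 W=0
Move 7: B@(1,1) -> caps B=0 W=0
Move 8: W@(1,2) -> caps B=0 W=0
Move 9: B@(2,1) -> caps B=1 W=0
Move 10: W@(3,2) -> caps B=1 W=0

Answer: .W..
BBWW
.B.B
B.W.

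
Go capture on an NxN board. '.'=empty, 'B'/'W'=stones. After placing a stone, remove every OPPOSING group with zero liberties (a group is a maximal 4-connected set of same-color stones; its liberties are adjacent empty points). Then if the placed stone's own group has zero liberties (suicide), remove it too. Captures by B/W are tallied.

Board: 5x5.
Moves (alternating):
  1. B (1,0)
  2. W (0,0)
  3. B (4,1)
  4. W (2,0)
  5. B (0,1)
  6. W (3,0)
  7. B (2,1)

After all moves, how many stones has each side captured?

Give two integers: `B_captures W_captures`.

Move 1: B@(1,0) -> caps B=0 W=0
Move 2: W@(0,0) -> caps B=0 W=0
Move 3: B@(4,1) -> caps B=0 W=0
Move 4: W@(2,0) -> caps B=0 W=0
Move 5: B@(0,1) -> caps B=1 W=0
Move 6: W@(3,0) -> caps B=1 W=0
Move 7: B@(2,1) -> caps B=1 W=0

Answer: 1 0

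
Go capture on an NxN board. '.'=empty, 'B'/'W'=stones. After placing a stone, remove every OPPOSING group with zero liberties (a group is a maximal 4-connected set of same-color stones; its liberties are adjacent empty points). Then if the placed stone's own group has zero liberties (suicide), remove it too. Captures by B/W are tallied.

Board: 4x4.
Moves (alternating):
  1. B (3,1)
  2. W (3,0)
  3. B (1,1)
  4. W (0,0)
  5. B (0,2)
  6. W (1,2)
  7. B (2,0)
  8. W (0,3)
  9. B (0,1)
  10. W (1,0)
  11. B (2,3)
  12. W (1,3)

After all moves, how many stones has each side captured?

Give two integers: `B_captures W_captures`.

Move 1: B@(3,1) -> caps B=0 W=0
Move 2: W@(3,0) -> caps B=0 W=0
Move 3: B@(1,1) -> caps B=0 W=0
Move 4: W@(0,0) -> caps B=0 W=0
Move 5: B@(0,2) -> caps B=0 W=0
Move 6: W@(1,2) -> caps B=0 W=0
Move 7: B@(2,0) -> caps B=1 W=0
Move 8: W@(0,3) -> caps B=1 W=0
Move 9: B@(0,1) -> caps B=1 W=0
Move 10: W@(1,0) -> caps B=1 W=0
Move 11: B@(2,3) -> caps B=1 W=0
Move 12: W@(1,3) -> caps B=1 W=0

Answer: 1 0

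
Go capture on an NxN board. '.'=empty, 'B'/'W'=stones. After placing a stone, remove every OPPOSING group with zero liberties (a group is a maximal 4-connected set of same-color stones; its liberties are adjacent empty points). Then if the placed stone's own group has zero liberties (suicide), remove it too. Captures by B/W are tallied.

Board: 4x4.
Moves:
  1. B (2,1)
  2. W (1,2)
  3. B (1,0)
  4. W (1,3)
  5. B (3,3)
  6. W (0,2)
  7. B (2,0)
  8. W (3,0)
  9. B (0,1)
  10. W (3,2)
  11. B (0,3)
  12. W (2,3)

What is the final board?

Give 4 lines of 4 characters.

Move 1: B@(2,1) -> caps B=0 W=0
Move 2: W@(1,2) -> caps B=0 W=0
Move 3: B@(1,0) -> caps B=0 W=0
Move 4: W@(1,3) -> caps B=0 W=0
Move 5: B@(3,3) -> caps B=0 W=0
Move 6: W@(0,2) -> caps B=0 W=0
Move 7: B@(2,0) -> caps B=0 W=0
Move 8: W@(3,0) -> caps B=0 W=0
Move 9: B@(0,1) -> caps B=0 W=0
Move 10: W@(3,2) -> caps B=0 W=0
Move 11: B@(0,3) -> caps B=0 W=0
Move 12: W@(2,3) -> caps B=0 W=1

Answer: .BW.
B.WW
BB.W
W.W.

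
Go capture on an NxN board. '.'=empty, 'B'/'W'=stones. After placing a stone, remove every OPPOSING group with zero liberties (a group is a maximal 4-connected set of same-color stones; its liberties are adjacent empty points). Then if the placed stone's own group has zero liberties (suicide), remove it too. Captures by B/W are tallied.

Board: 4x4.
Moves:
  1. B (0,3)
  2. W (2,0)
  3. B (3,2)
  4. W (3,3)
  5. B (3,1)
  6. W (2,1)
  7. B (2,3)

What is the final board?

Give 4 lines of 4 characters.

Move 1: B@(0,3) -> caps B=0 W=0
Move 2: W@(2,0) -> caps B=0 W=0
Move 3: B@(3,2) -> caps B=0 W=0
Move 4: W@(3,3) -> caps B=0 W=0
Move 5: B@(3,1) -> caps B=0 W=0
Move 6: W@(2,1) -> caps B=0 W=0
Move 7: B@(2,3) -> caps B=1 W=0

Answer: ...B
....
WW.B
.BB.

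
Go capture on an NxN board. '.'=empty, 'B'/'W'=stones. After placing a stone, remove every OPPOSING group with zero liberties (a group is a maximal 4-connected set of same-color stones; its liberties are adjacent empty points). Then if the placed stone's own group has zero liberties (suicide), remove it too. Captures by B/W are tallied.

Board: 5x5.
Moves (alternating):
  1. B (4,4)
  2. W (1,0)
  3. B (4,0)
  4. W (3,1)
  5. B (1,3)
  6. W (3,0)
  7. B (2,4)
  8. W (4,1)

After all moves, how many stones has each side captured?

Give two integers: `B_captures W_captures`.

Answer: 0 1

Derivation:
Move 1: B@(4,4) -> caps B=0 W=0
Move 2: W@(1,0) -> caps B=0 W=0
Move 3: B@(4,0) -> caps B=0 W=0
Move 4: W@(3,1) -> caps B=0 W=0
Move 5: B@(1,3) -> caps B=0 W=0
Move 6: W@(3,0) -> caps B=0 W=0
Move 7: B@(2,4) -> caps B=0 W=0
Move 8: W@(4,1) -> caps B=0 W=1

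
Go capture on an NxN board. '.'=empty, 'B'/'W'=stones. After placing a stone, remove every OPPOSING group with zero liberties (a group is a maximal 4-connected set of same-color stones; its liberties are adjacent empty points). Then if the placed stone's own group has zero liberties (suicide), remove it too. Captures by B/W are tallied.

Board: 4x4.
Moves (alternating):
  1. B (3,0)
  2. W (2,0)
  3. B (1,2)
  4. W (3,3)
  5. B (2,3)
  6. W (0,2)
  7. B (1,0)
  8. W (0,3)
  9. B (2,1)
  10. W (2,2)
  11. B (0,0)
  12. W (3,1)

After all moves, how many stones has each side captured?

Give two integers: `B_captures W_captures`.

Move 1: B@(3,0) -> caps B=0 W=0
Move 2: W@(2,0) -> caps B=0 W=0
Move 3: B@(1,2) -> caps B=0 W=0
Move 4: W@(3,3) -> caps B=0 W=0
Move 5: B@(2,3) -> caps B=0 W=0
Move 6: W@(0,2) -> caps B=0 W=0
Move 7: B@(1,0) -> caps B=0 W=0
Move 8: W@(0,3) -> caps B=0 W=0
Move 9: B@(2,1) -> caps B=1 W=0
Move 10: W@(2,2) -> caps B=1 W=0
Move 11: B@(0,0) -> caps B=1 W=0
Move 12: W@(3,1) -> caps B=1 W=0

Answer: 1 0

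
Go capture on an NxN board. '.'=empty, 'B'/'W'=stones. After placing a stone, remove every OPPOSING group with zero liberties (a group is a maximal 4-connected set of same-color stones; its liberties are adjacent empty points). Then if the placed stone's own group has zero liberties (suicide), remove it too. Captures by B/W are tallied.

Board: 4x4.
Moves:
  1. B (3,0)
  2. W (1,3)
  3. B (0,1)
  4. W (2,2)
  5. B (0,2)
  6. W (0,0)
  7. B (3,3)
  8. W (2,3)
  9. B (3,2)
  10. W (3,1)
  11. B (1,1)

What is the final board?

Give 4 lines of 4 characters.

Answer: WBB.
.B.W
..WW
BW..

Derivation:
Move 1: B@(3,0) -> caps B=0 W=0
Move 2: W@(1,3) -> caps B=0 W=0
Move 3: B@(0,1) -> caps B=0 W=0
Move 4: W@(2,2) -> caps B=0 W=0
Move 5: B@(0,2) -> caps B=0 W=0
Move 6: W@(0,0) -> caps B=0 W=0
Move 7: B@(3,3) -> caps B=0 W=0
Move 8: W@(2,3) -> caps B=0 W=0
Move 9: B@(3,2) -> caps B=0 W=0
Move 10: W@(3,1) -> caps B=0 W=2
Move 11: B@(1,1) -> caps B=0 W=2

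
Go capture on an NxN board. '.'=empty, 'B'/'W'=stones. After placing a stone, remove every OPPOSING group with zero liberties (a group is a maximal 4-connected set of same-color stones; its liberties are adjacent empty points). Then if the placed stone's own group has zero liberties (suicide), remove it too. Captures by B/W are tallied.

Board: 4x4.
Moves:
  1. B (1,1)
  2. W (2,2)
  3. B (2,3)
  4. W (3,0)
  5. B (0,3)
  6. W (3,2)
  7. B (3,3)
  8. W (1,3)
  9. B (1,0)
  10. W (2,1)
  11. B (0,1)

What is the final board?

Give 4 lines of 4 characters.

Answer: .B.B
BB.W
.WW.
W.W.

Derivation:
Move 1: B@(1,1) -> caps B=0 W=0
Move 2: W@(2,2) -> caps B=0 W=0
Move 3: B@(2,3) -> caps B=0 W=0
Move 4: W@(3,0) -> caps B=0 W=0
Move 5: B@(0,3) -> caps B=0 W=0
Move 6: W@(3,2) -> caps B=0 W=0
Move 7: B@(3,3) -> caps B=0 W=0
Move 8: W@(1,3) -> caps B=0 W=2
Move 9: B@(1,0) -> caps B=0 W=2
Move 10: W@(2,1) -> caps B=0 W=2
Move 11: B@(0,1) -> caps B=0 W=2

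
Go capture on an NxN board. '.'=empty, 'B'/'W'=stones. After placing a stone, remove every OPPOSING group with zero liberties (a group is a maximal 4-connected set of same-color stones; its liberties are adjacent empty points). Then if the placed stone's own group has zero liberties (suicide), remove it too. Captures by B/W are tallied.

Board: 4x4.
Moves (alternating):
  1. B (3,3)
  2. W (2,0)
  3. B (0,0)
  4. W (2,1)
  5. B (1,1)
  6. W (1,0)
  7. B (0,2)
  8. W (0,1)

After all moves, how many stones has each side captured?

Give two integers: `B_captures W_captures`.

Move 1: B@(3,3) -> caps B=0 W=0
Move 2: W@(2,0) -> caps B=0 W=0
Move 3: B@(0,0) -> caps B=0 W=0
Move 4: W@(2,1) -> caps B=0 W=0
Move 5: B@(1,1) -> caps B=0 W=0
Move 6: W@(1,0) -> caps B=0 W=0
Move 7: B@(0,2) -> caps B=0 W=0
Move 8: W@(0,1) -> caps B=0 W=1

Answer: 0 1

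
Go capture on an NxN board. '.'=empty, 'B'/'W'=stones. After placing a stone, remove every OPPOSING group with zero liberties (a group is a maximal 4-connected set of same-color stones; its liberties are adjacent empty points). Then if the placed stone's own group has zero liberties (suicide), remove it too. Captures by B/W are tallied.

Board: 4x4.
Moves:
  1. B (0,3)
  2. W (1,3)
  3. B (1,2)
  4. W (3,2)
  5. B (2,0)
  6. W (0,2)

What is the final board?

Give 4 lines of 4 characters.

Move 1: B@(0,3) -> caps B=0 W=0
Move 2: W@(1,3) -> caps B=0 W=0
Move 3: B@(1,2) -> caps B=0 W=0
Move 4: W@(3,2) -> caps B=0 W=0
Move 5: B@(2,0) -> caps B=0 W=0
Move 6: W@(0,2) -> caps B=0 W=1

Answer: ..W.
..BW
B...
..W.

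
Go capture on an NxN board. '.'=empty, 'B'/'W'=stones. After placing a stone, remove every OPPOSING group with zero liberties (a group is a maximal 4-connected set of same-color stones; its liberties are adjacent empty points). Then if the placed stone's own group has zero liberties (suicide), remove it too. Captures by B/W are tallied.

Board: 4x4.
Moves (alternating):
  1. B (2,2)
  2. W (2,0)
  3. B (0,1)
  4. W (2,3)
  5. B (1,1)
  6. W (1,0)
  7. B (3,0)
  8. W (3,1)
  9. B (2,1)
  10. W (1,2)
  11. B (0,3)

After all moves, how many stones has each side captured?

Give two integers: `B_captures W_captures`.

Move 1: B@(2,2) -> caps B=0 W=0
Move 2: W@(2,0) -> caps B=0 W=0
Move 3: B@(0,1) -> caps B=0 W=0
Move 4: W@(2,3) -> caps B=0 W=0
Move 5: B@(1,1) -> caps B=0 W=0
Move 6: W@(1,0) -> caps B=0 W=0
Move 7: B@(3,0) -> caps B=0 W=0
Move 8: W@(3,1) -> caps B=0 W=1
Move 9: B@(2,1) -> caps B=0 W=1
Move 10: W@(1,2) -> caps B=0 W=1
Move 11: B@(0,3) -> caps B=0 W=1

Answer: 0 1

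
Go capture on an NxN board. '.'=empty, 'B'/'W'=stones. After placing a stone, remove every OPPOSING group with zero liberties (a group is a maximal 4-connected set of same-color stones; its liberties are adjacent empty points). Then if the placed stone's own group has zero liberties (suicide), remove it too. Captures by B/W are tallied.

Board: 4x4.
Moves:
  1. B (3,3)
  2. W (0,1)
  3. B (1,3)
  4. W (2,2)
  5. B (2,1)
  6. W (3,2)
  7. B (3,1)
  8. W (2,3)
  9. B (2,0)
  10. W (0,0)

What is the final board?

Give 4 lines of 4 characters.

Answer: WW..
...B
BBWW
.BW.

Derivation:
Move 1: B@(3,3) -> caps B=0 W=0
Move 2: W@(0,1) -> caps B=0 W=0
Move 3: B@(1,3) -> caps B=0 W=0
Move 4: W@(2,2) -> caps B=0 W=0
Move 5: B@(2,1) -> caps B=0 W=0
Move 6: W@(3,2) -> caps B=0 W=0
Move 7: B@(3,1) -> caps B=0 W=0
Move 8: W@(2,3) -> caps B=0 W=1
Move 9: B@(2,0) -> caps B=0 W=1
Move 10: W@(0,0) -> caps B=0 W=1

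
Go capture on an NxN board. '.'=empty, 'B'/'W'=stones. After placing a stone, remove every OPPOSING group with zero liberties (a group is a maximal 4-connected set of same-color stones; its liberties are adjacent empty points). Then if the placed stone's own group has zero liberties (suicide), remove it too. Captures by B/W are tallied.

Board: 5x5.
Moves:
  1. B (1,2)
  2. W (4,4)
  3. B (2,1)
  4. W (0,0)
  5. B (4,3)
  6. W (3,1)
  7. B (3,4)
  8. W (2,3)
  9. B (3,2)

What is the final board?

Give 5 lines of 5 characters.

Move 1: B@(1,2) -> caps B=0 W=0
Move 2: W@(4,4) -> caps B=0 W=0
Move 3: B@(2,1) -> caps B=0 W=0
Move 4: W@(0,0) -> caps B=0 W=0
Move 5: B@(4,3) -> caps B=0 W=0
Move 6: W@(3,1) -> caps B=0 W=0
Move 7: B@(3,4) -> caps B=1 W=0
Move 8: W@(2,3) -> caps B=1 W=0
Move 9: B@(3,2) -> caps B=1 W=0

Answer: W....
..B..
.B.W.
.WB.B
...B.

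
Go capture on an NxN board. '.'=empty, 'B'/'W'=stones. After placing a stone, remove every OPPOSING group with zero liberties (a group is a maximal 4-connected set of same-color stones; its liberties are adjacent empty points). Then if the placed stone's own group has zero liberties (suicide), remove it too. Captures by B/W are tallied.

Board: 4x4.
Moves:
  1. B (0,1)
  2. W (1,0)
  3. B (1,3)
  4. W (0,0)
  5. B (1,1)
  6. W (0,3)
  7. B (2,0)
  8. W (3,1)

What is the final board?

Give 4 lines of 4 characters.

Answer: .B.W
.B.B
B...
.W..

Derivation:
Move 1: B@(0,1) -> caps B=0 W=0
Move 2: W@(1,0) -> caps B=0 W=0
Move 3: B@(1,3) -> caps B=0 W=0
Move 4: W@(0,0) -> caps B=0 W=0
Move 5: B@(1,1) -> caps B=0 W=0
Move 6: W@(0,3) -> caps B=0 W=0
Move 7: B@(2,0) -> caps B=2 W=0
Move 8: W@(3,1) -> caps B=2 W=0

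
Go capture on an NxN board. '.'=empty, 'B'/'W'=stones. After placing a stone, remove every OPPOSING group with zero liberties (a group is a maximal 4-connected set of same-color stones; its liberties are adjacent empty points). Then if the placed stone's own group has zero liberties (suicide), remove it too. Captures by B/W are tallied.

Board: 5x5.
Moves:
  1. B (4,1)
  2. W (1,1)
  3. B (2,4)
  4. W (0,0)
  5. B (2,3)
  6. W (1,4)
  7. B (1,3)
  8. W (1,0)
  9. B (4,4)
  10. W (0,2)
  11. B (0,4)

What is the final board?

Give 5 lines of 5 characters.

Move 1: B@(4,1) -> caps B=0 W=0
Move 2: W@(1,1) -> caps B=0 W=0
Move 3: B@(2,4) -> caps B=0 W=0
Move 4: W@(0,0) -> caps B=0 W=0
Move 5: B@(2,3) -> caps B=0 W=0
Move 6: W@(1,4) -> caps B=0 W=0
Move 7: B@(1,3) -> caps B=0 W=0
Move 8: W@(1,0) -> caps B=0 W=0
Move 9: B@(4,4) -> caps B=0 W=0
Move 10: W@(0,2) -> caps B=0 W=0
Move 11: B@(0,4) -> caps B=1 W=0

Answer: W.W.B
WW.B.
...BB
.....
.B..B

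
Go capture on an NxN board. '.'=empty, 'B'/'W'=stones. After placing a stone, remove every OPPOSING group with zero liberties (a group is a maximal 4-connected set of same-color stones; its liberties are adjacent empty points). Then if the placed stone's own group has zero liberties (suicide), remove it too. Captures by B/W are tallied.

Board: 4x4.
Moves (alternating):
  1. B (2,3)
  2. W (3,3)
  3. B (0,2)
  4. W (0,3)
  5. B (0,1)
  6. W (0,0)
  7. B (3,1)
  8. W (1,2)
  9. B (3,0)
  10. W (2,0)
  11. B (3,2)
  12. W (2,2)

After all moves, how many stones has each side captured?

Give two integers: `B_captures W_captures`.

Answer: 1 0

Derivation:
Move 1: B@(2,3) -> caps B=0 W=0
Move 2: W@(3,3) -> caps B=0 W=0
Move 3: B@(0,2) -> caps B=0 W=0
Move 4: W@(0,3) -> caps B=0 W=0
Move 5: B@(0,1) -> caps B=0 W=0
Move 6: W@(0,0) -> caps B=0 W=0
Move 7: B@(3,1) -> caps B=0 W=0
Move 8: W@(1,2) -> caps B=0 W=0
Move 9: B@(3,0) -> caps B=0 W=0
Move 10: W@(2,0) -> caps B=0 W=0
Move 11: B@(3,2) -> caps B=1 W=0
Move 12: W@(2,2) -> caps B=1 W=0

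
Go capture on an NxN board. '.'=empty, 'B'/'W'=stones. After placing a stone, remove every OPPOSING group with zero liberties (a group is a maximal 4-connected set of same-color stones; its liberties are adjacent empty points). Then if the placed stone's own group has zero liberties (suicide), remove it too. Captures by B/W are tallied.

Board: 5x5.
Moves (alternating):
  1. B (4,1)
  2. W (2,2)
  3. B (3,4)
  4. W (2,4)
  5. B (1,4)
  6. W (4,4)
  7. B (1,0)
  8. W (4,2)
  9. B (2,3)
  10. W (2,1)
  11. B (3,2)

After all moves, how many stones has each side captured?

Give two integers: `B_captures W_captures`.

Move 1: B@(4,1) -> caps B=0 W=0
Move 2: W@(2,2) -> caps B=0 W=0
Move 3: B@(3,4) -> caps B=0 W=0
Move 4: W@(2,4) -> caps B=0 W=0
Move 5: B@(1,4) -> caps B=0 W=0
Move 6: W@(4,4) -> caps B=0 W=0
Move 7: B@(1,0) -> caps B=0 W=0
Move 8: W@(4,2) -> caps B=0 W=0
Move 9: B@(2,3) -> caps B=1 W=0
Move 10: W@(2,1) -> caps B=1 W=0
Move 11: B@(3,2) -> caps B=1 W=0

Answer: 1 0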